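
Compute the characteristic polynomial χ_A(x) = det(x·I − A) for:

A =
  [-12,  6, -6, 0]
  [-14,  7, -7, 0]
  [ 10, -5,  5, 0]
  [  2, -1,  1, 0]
x^4

Expanding det(x·I − A) (e.g. by cofactor expansion or by noting that A is similar to its Jordan form J, which has the same characteristic polynomial as A) gives
  χ_A(x) = x^4
which factors as x^4. The eigenvalues (with algebraic multiplicities) are λ = 0 with multiplicity 4.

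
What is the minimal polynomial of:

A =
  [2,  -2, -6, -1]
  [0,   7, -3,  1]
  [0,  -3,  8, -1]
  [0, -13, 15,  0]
x^4 - 17*x^3 + 105*x^2 - 275*x + 250

The characteristic polynomial is χ_A(x) = (x - 5)^3*(x - 2), so the eigenvalues are known. The minimal polynomial is
  m_A(x) = Π_λ (x − λ)^{k_λ}
where k_λ is the size of the *largest* Jordan block for λ (equivalently, the smallest k with (A − λI)^k v = 0 for every generalised eigenvector v of λ).

  λ = 2: largest Jordan block has size 1, contributing (x − 2)
  λ = 5: largest Jordan block has size 3, contributing (x − 5)^3

So m_A(x) = (x - 5)^3*(x - 2) = x^4 - 17*x^3 + 105*x^2 - 275*x + 250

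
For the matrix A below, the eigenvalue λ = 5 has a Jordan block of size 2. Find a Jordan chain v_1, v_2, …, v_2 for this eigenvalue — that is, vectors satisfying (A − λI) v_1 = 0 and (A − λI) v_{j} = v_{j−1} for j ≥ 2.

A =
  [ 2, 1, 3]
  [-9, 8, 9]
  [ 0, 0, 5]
A Jordan chain for λ = 5 of length 2:
v_1 = (-3, -9, 0)ᵀ
v_2 = (1, 0, 0)ᵀ

Let N = A − (5)·I. We want v_2 with N^2 v_2 = 0 but N^1 v_2 ≠ 0; then v_{j-1} := N · v_j for j = 2, …, 2.

Pick v_2 = (1, 0, 0)ᵀ.
Then v_1 = N · v_2 = (-3, -9, 0)ᵀ.

Sanity check: (A − (5)·I) v_1 = (0, 0, 0)ᵀ = 0. ✓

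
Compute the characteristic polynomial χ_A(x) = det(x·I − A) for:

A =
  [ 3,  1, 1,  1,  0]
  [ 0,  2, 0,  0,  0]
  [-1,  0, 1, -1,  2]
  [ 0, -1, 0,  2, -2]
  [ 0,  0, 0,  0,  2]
x^5 - 10*x^4 + 40*x^3 - 80*x^2 + 80*x - 32

Expanding det(x·I − A) (e.g. by cofactor expansion or by noting that A is similar to its Jordan form J, which has the same characteristic polynomial as A) gives
  χ_A(x) = x^5 - 10*x^4 + 40*x^3 - 80*x^2 + 80*x - 32
which factors as (x - 2)^5. The eigenvalues (with algebraic multiplicities) are λ = 2 with multiplicity 5.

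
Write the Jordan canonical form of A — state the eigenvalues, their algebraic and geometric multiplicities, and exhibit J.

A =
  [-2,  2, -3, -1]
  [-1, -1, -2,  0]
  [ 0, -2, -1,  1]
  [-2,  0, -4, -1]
J_1(-2) ⊕ J_3(-1)

The characteristic polynomial is
  det(x·I − A) = x^4 + 5*x^3 + 9*x^2 + 7*x + 2 = (x + 1)^3*(x + 2)

Eigenvalues and multiplicities (the geometric multiplicity of λ is n − rank(A − λI), which equals the number of Jordan blocks for λ):
  λ = -2: algebraic multiplicity = 1, geometric multiplicity = 1
  λ = -1: algebraic multiplicity = 3, geometric multiplicity = 1

Determining the block sizes for each eigenvalue:
  λ = -2: one block (gm = 1), so the single block has size am = 1 → block sizes [1]
  λ = -1: one block (gm = 1), so the single block has size am = 3 → block sizes [3]

Assembling the blocks gives a Jordan form
J =
  [-2,  0,  0,  0]
  [ 0, -1,  1,  0]
  [ 0,  0, -1,  1]
  [ 0,  0,  0, -1]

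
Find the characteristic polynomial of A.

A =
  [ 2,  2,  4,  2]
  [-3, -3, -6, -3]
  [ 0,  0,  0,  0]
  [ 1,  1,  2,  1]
x^4

Expanding det(x·I − A) (e.g. by cofactor expansion or by noting that A is similar to its Jordan form J, which has the same characteristic polynomial as A) gives
  χ_A(x) = x^4
which factors as x^4. The eigenvalues (with algebraic multiplicities) are λ = 0 with multiplicity 4.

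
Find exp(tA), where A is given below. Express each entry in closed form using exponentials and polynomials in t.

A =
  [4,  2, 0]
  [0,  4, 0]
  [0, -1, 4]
e^{tA} =
  [exp(4*t), 2*t*exp(4*t), 0]
  [0, exp(4*t), 0]
  [0, -t*exp(4*t), exp(4*t)]

Strategy: write A = P · J · P⁻¹ where J is a Jordan canonical form, so e^{tA} = P · e^{tJ} · P⁻¹, and e^{tJ} can be computed block-by-block.

A has Jordan form
J =
  [4, 1, 0]
  [0, 4, 0]
  [0, 0, 4]
(up to reordering of blocks).

Per-block formulas:
  For a 1×1 block at λ = 4: exp(t · [4]) = [e^(4t)].
  For a 2×2 Jordan block J_2(4): exp(t · J_2(4)) = e^(4t)·(I + t·N), where N is the 2×2 nilpotent shift.

After assembling e^{tJ} and conjugating by P, we get:

e^{tA} =
  [exp(4*t), 2*t*exp(4*t), 0]
  [0, exp(4*t), 0]
  [0, -t*exp(4*t), exp(4*t)]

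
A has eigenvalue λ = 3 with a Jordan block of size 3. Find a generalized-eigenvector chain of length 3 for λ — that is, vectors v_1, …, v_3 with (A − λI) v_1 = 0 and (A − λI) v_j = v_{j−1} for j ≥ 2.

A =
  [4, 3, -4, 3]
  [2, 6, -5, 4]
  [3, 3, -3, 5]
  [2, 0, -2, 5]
A Jordan chain for λ = 3 of length 3:
v_1 = (1, 1, 1, 0)ᵀ
v_2 = (1, 2, 3, 2)ᵀ
v_3 = (1, 0, 0, 0)ᵀ

Let N = A − (3)·I. We want v_3 with N^3 v_3 = 0 but N^2 v_3 ≠ 0; then v_{j-1} := N · v_j for j = 3, …, 2.

Pick v_3 = (1, 0, 0, 0)ᵀ.
Then v_2 = N · v_3 = (1, 2, 3, 2)ᵀ.
Then v_1 = N · v_2 = (1, 1, 1, 0)ᵀ.

Sanity check: (A − (3)·I) v_1 = (0, 0, 0, 0)ᵀ = 0. ✓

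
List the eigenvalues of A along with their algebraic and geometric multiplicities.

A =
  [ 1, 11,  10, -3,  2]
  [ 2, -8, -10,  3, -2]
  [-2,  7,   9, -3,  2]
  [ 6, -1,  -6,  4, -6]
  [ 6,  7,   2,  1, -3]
λ = -1: alg = 3, geom = 2; λ = 3: alg = 2, geom = 2

Step 1 — factor the characteristic polynomial to read off the algebraic multiplicities:
  χ_A(x) = (x - 3)^2*(x + 1)^3

Step 2 — compute geometric multiplicities via the rank-nullity identity g(λ) = n − rank(A − λI):
  rank(A − (-1)·I) = 3, so dim ker(A − (-1)·I) = n − 3 = 2
  rank(A − (3)·I) = 3, so dim ker(A − (3)·I) = n − 3 = 2

Summary:
  λ = -1: algebraic multiplicity = 3, geometric multiplicity = 2
  λ = 3: algebraic multiplicity = 2, geometric multiplicity = 2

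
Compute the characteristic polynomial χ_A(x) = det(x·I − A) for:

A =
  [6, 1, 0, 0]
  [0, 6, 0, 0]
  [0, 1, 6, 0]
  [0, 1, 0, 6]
x^4 - 24*x^3 + 216*x^2 - 864*x + 1296

Expanding det(x·I − A) (e.g. by cofactor expansion or by noting that A is similar to its Jordan form J, which has the same characteristic polynomial as A) gives
  χ_A(x) = x^4 - 24*x^3 + 216*x^2 - 864*x + 1296
which factors as (x - 6)^4. The eigenvalues (with algebraic multiplicities) are λ = 6 with multiplicity 4.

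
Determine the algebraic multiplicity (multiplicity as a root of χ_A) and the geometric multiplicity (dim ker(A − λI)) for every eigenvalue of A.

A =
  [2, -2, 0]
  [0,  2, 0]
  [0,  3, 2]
λ = 2: alg = 3, geom = 2

Step 1 — factor the characteristic polynomial to read off the algebraic multiplicities:
  χ_A(x) = (x - 2)^3

Step 2 — compute geometric multiplicities via the rank-nullity identity g(λ) = n − rank(A − λI):
  rank(A − (2)·I) = 1, so dim ker(A − (2)·I) = n − 1 = 2

Summary:
  λ = 2: algebraic multiplicity = 3, geometric multiplicity = 2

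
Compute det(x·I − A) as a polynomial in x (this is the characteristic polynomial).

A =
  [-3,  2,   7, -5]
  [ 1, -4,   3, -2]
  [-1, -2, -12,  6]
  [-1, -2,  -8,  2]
x^4 + 17*x^3 + 108*x^2 + 304*x + 320

Expanding det(x·I − A) (e.g. by cofactor expansion or by noting that A is similar to its Jordan form J, which has the same characteristic polynomial as A) gives
  χ_A(x) = x^4 + 17*x^3 + 108*x^2 + 304*x + 320
which factors as (x + 4)^3*(x + 5). The eigenvalues (with algebraic multiplicities) are λ = -5 with multiplicity 1, λ = -4 with multiplicity 3.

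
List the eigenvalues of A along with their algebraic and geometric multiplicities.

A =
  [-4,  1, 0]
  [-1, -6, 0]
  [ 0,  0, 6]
λ = -5: alg = 2, geom = 1; λ = 6: alg = 1, geom = 1

Step 1 — factor the characteristic polynomial to read off the algebraic multiplicities:
  χ_A(x) = (x - 6)*(x + 5)^2

Step 2 — compute geometric multiplicities via the rank-nullity identity g(λ) = n − rank(A − λI):
  rank(A − (-5)·I) = 2, so dim ker(A − (-5)·I) = n − 2 = 1
  rank(A − (6)·I) = 2, so dim ker(A − (6)·I) = n − 2 = 1

Summary:
  λ = -5: algebraic multiplicity = 2, geometric multiplicity = 1
  λ = 6: algebraic multiplicity = 1, geometric multiplicity = 1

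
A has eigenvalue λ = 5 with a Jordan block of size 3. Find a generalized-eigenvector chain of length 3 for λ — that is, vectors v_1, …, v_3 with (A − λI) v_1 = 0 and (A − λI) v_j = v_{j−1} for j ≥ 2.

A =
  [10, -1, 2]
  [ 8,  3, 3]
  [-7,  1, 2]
A Jordan chain for λ = 5 of length 3:
v_1 = (3, 3, -6)ᵀ
v_2 = (5, 8, -7)ᵀ
v_3 = (1, 0, 0)ᵀ

Let N = A − (5)·I. We want v_3 with N^3 v_3 = 0 but N^2 v_3 ≠ 0; then v_{j-1} := N · v_j for j = 3, …, 2.

Pick v_3 = (1, 0, 0)ᵀ.
Then v_2 = N · v_3 = (5, 8, -7)ᵀ.
Then v_1 = N · v_2 = (3, 3, -6)ᵀ.

Sanity check: (A − (5)·I) v_1 = (0, 0, 0)ᵀ = 0. ✓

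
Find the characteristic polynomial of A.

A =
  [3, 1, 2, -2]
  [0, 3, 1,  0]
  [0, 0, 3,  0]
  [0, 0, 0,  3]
x^4 - 12*x^3 + 54*x^2 - 108*x + 81

Expanding det(x·I − A) (e.g. by cofactor expansion or by noting that A is similar to its Jordan form J, which has the same characteristic polynomial as A) gives
  χ_A(x) = x^4 - 12*x^3 + 54*x^2 - 108*x + 81
which factors as (x - 3)^4. The eigenvalues (with algebraic multiplicities) are λ = 3 with multiplicity 4.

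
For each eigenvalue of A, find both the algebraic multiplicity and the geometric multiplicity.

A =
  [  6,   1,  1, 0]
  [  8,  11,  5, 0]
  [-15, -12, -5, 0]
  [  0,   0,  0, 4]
λ = 4: alg = 4, geom = 2

Step 1 — factor the characteristic polynomial to read off the algebraic multiplicities:
  χ_A(x) = (x - 4)^4

Step 2 — compute geometric multiplicities via the rank-nullity identity g(λ) = n − rank(A − λI):
  rank(A − (4)·I) = 2, so dim ker(A − (4)·I) = n − 2 = 2

Summary:
  λ = 4: algebraic multiplicity = 4, geometric multiplicity = 2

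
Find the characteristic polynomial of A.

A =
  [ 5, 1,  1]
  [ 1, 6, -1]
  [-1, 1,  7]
x^3 - 18*x^2 + 108*x - 216

Expanding det(x·I − A) (e.g. by cofactor expansion or by noting that A is similar to its Jordan form J, which has the same characteristic polynomial as A) gives
  χ_A(x) = x^3 - 18*x^2 + 108*x - 216
which factors as (x - 6)^3. The eigenvalues (with algebraic multiplicities) are λ = 6 with multiplicity 3.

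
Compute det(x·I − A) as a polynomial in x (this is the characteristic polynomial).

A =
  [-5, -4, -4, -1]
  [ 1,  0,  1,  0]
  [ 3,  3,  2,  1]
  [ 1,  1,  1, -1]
x^4 + 4*x^3 + 6*x^2 + 4*x + 1

Expanding det(x·I − A) (e.g. by cofactor expansion or by noting that A is similar to its Jordan form J, which has the same characteristic polynomial as A) gives
  χ_A(x) = x^4 + 4*x^3 + 6*x^2 + 4*x + 1
which factors as (x + 1)^4. The eigenvalues (with algebraic multiplicities) are λ = -1 with multiplicity 4.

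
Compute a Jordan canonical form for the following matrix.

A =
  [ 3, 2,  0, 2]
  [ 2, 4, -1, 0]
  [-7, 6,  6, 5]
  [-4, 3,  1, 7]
J_3(5) ⊕ J_1(5)

The characteristic polynomial is
  det(x·I − A) = x^4 - 20*x^3 + 150*x^2 - 500*x + 625 = (x - 5)^4

Eigenvalues and multiplicities (the geometric multiplicity of λ is n − rank(A − λI), which equals the number of Jordan blocks for λ):
  λ = 5: algebraic multiplicity = 4, geometric multiplicity = 2

Determining the block sizes for each eigenvalue:
  λ = 5: with am = 4 and gm = 2, the partition is not yet determined (e.g. several partitions of 4 into 2 parts exist). Let N = A − (5)·I. Computing rank(N^1) = 2, rank(N^2) = 1, rank(N^3) = 0; the number of blocks of size ≥ j is rank(N^{j−1}) − rank(N^j), giving [2, 1, 1]. So we have 1 block(s) of size 3, 1 block(s) of size 1 → block sizes [3, 1]

Assembling the blocks gives a Jordan form
J =
  [5, 1, 0, 0]
  [0, 5, 1, 0]
  [0, 0, 5, 0]
  [0, 0, 0, 5]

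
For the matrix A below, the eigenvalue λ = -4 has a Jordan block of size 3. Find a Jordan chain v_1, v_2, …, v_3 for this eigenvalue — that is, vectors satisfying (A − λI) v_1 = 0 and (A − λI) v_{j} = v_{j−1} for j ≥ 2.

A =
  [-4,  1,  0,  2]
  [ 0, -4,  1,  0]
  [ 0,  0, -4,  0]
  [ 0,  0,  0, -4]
A Jordan chain for λ = -4 of length 3:
v_1 = (1, 0, 0, 0)ᵀ
v_2 = (0, 1, 0, 0)ᵀ
v_3 = (0, 0, 1, 0)ᵀ

Let N = A − (-4)·I. We want v_3 with N^3 v_3 = 0 but N^2 v_3 ≠ 0; then v_{j-1} := N · v_j for j = 3, …, 2.

Pick v_3 = (0, 0, 1, 0)ᵀ.
Then v_2 = N · v_3 = (0, 1, 0, 0)ᵀ.
Then v_1 = N · v_2 = (1, 0, 0, 0)ᵀ.

Sanity check: (A − (-4)·I) v_1 = (0, 0, 0, 0)ᵀ = 0. ✓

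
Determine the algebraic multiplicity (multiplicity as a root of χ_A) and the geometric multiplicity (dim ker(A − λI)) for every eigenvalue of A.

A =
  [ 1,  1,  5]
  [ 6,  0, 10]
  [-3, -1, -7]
λ = -2: alg = 3, geom = 2

Step 1 — factor the characteristic polynomial to read off the algebraic multiplicities:
  χ_A(x) = (x + 2)^3

Step 2 — compute geometric multiplicities via the rank-nullity identity g(λ) = n − rank(A − λI):
  rank(A − (-2)·I) = 1, so dim ker(A − (-2)·I) = n − 1 = 2

Summary:
  λ = -2: algebraic multiplicity = 3, geometric multiplicity = 2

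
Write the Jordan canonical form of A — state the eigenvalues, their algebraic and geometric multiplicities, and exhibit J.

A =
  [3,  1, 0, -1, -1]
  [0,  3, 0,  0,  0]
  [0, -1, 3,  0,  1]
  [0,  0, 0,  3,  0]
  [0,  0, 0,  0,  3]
J_2(3) ⊕ J_2(3) ⊕ J_1(3)

The characteristic polynomial is
  det(x·I − A) = x^5 - 15*x^4 + 90*x^3 - 270*x^2 + 405*x - 243 = (x - 3)^5

Eigenvalues and multiplicities (the geometric multiplicity of λ is n − rank(A − λI), which equals the number of Jordan blocks for λ):
  λ = 3: algebraic multiplicity = 5, geometric multiplicity = 3

Determining the block sizes for each eigenvalue:
  λ = 3: with am = 5 and gm = 3, the partition is not yet determined (e.g. several partitions of 5 into 3 parts exist). Let N = A − (3)·I. Computing rank(N^1) = 2, rank(N^2) = 0; the number of blocks of size ≥ j is rank(N^{j−1}) − rank(N^j), giving [3, 2]. So we have 2 block(s) of size 2, 1 block(s) of size 1 → block sizes [2, 2, 1]

Assembling the blocks gives a Jordan form
J =
  [3, 1, 0, 0, 0]
  [0, 3, 0, 0, 0]
  [0, 0, 3, 1, 0]
  [0, 0, 0, 3, 0]
  [0, 0, 0, 0, 3]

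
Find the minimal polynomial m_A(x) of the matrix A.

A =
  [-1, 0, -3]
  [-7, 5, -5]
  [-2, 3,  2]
x^3 - 6*x^2 + 12*x - 8

The characteristic polynomial is χ_A(x) = (x - 2)^3, so the eigenvalues are known. The minimal polynomial is
  m_A(x) = Π_λ (x − λ)^{k_λ}
where k_λ is the size of the *largest* Jordan block for λ (equivalently, the smallest k with (A − λI)^k v = 0 for every generalised eigenvector v of λ).

  λ = 2: largest Jordan block has size 3, contributing (x − 2)^3

So m_A(x) = (x - 2)^3 = x^3 - 6*x^2 + 12*x - 8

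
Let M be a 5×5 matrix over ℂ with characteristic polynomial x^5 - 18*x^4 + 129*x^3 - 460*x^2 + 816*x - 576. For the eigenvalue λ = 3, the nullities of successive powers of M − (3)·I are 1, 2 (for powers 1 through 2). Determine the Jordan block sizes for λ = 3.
Block sizes for λ = 3: [2]

From the dimensions of kernels of powers, the number of Jordan blocks of size at least j is d_j − d_{j−1} where d_j = dim ker(N^j) (with d_0 = 0). Computing the differences gives [1, 1].
The number of blocks of size exactly k is (#blocks of size ≥ k) − (#blocks of size ≥ k + 1), so the partition is: 1 block(s) of size 2.
In nonincreasing order the block sizes are [2].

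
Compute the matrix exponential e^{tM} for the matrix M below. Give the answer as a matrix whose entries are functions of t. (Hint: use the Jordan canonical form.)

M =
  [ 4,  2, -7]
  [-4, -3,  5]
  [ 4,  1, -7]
e^{tM} =
  [6*t*exp(-2*t) + exp(-2*t), 3*t^2*exp(-2*t)/2 + 2*t*exp(-2*t), 3*t^2*exp(-2*t)/2 - 7*t*exp(-2*t)]
  [-4*t*exp(-2*t), -t^2*exp(-2*t) - t*exp(-2*t) + exp(-2*t), -t^2*exp(-2*t) + 5*t*exp(-2*t)]
  [4*t*exp(-2*t), t^2*exp(-2*t) + t*exp(-2*t), t^2*exp(-2*t) - 5*t*exp(-2*t) + exp(-2*t)]

Strategy: write M = P · J · P⁻¹ where J is a Jordan canonical form, so e^{tM} = P · e^{tJ} · P⁻¹, and e^{tJ} can be computed block-by-block.

M has Jordan form
J =
  [-2,  1,  0]
  [ 0, -2,  1]
  [ 0,  0, -2]
(up to reordering of blocks).

Per-block formulas:
  For a 3×3 Jordan block J_3(-2): exp(t · J_3(-2)) = e^(-2t)·(I + t·N + (t^2/2)·N^2), where N is the 3×3 nilpotent shift.

After assembling e^{tJ} and conjugating by P, we get:

e^{tM} =
  [6*t*exp(-2*t) + exp(-2*t), 3*t^2*exp(-2*t)/2 + 2*t*exp(-2*t), 3*t^2*exp(-2*t)/2 - 7*t*exp(-2*t)]
  [-4*t*exp(-2*t), -t^2*exp(-2*t) - t*exp(-2*t) + exp(-2*t), -t^2*exp(-2*t) + 5*t*exp(-2*t)]
  [4*t*exp(-2*t), t^2*exp(-2*t) + t*exp(-2*t), t^2*exp(-2*t) - 5*t*exp(-2*t) + exp(-2*t)]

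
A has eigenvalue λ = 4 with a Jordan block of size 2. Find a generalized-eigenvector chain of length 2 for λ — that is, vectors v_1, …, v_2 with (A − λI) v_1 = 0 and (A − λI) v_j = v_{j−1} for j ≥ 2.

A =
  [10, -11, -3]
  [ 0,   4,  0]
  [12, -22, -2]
A Jordan chain for λ = 4 of length 2:
v_1 = (6, 0, 12)ᵀ
v_2 = (1, 0, 0)ᵀ

Let N = A − (4)·I. We want v_2 with N^2 v_2 = 0 but N^1 v_2 ≠ 0; then v_{j-1} := N · v_j for j = 2, …, 2.

Pick v_2 = (1, 0, 0)ᵀ.
Then v_1 = N · v_2 = (6, 0, 12)ᵀ.

Sanity check: (A − (4)·I) v_1 = (0, 0, 0)ᵀ = 0. ✓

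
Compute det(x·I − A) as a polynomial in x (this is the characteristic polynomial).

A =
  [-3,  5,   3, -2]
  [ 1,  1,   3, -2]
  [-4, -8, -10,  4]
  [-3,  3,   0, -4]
x^4 + 16*x^3 + 96*x^2 + 256*x + 256

Expanding det(x·I − A) (e.g. by cofactor expansion or by noting that A is similar to its Jordan form J, which has the same characteristic polynomial as A) gives
  χ_A(x) = x^4 + 16*x^3 + 96*x^2 + 256*x + 256
which factors as (x + 4)^4. The eigenvalues (with algebraic multiplicities) are λ = -4 with multiplicity 4.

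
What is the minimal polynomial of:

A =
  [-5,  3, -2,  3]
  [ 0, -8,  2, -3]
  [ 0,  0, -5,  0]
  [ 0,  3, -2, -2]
x^2 + 10*x + 25

The characteristic polynomial is χ_A(x) = (x + 5)^4, so the eigenvalues are known. The minimal polynomial is
  m_A(x) = Π_λ (x − λ)^{k_λ}
where k_λ is the size of the *largest* Jordan block for λ (equivalently, the smallest k with (A − λI)^k v = 0 for every generalised eigenvector v of λ).

  λ = -5: largest Jordan block has size 2, contributing (x + 5)^2

So m_A(x) = (x + 5)^2 = x^2 + 10*x + 25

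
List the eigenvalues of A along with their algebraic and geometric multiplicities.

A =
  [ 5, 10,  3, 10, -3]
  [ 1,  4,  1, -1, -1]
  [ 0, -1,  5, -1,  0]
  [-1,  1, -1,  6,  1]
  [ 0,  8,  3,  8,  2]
λ = 2: alg = 1, geom = 1; λ = 5: alg = 4, geom = 2

Step 1 — factor the characteristic polynomial to read off the algebraic multiplicities:
  χ_A(x) = (x - 5)^4*(x - 2)

Step 2 — compute geometric multiplicities via the rank-nullity identity g(λ) = n − rank(A − λI):
  rank(A − (2)·I) = 4, so dim ker(A − (2)·I) = n − 4 = 1
  rank(A − (5)·I) = 3, so dim ker(A − (5)·I) = n − 3 = 2

Summary:
  λ = 2: algebraic multiplicity = 1, geometric multiplicity = 1
  λ = 5: algebraic multiplicity = 4, geometric multiplicity = 2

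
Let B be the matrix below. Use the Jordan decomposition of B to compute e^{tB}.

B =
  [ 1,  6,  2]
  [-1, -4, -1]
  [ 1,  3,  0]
e^{tB} =
  [2*t*exp(-t) + exp(-t), 6*t*exp(-t), 2*t*exp(-t)]
  [-t*exp(-t), -3*t*exp(-t) + exp(-t), -t*exp(-t)]
  [t*exp(-t), 3*t*exp(-t), t*exp(-t) + exp(-t)]

Strategy: write B = P · J · P⁻¹ where J is a Jordan canonical form, so e^{tB} = P · e^{tJ} · P⁻¹, and e^{tJ} can be computed block-by-block.

B has Jordan form
J =
  [-1,  1,  0]
  [ 0, -1,  0]
  [ 0,  0, -1]
(up to reordering of blocks).

Per-block formulas:
  For a 2×2 Jordan block J_2(-1): exp(t · J_2(-1)) = e^(-1t)·(I + t·N), where N is the 2×2 nilpotent shift.
  For a 1×1 block at λ = -1: exp(t · [-1]) = [e^(-1t)].

After assembling e^{tJ} and conjugating by P, we get:

e^{tB} =
  [2*t*exp(-t) + exp(-t), 6*t*exp(-t), 2*t*exp(-t)]
  [-t*exp(-t), -3*t*exp(-t) + exp(-t), -t*exp(-t)]
  [t*exp(-t), 3*t*exp(-t), t*exp(-t) + exp(-t)]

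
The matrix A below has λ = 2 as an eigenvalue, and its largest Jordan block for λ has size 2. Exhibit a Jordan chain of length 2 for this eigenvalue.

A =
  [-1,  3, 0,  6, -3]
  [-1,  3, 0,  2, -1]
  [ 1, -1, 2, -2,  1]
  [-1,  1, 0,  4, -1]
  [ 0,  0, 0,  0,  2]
A Jordan chain for λ = 2 of length 2:
v_1 = (-3, -1, 1, -1, 0)ᵀ
v_2 = (1, 0, 0, 0, 0)ᵀ

Let N = A − (2)·I. We want v_2 with N^2 v_2 = 0 but N^1 v_2 ≠ 0; then v_{j-1} := N · v_j for j = 2, …, 2.

Pick v_2 = (1, 0, 0, 0, 0)ᵀ.
Then v_1 = N · v_2 = (-3, -1, 1, -1, 0)ᵀ.

Sanity check: (A − (2)·I) v_1 = (0, 0, 0, 0, 0)ᵀ = 0. ✓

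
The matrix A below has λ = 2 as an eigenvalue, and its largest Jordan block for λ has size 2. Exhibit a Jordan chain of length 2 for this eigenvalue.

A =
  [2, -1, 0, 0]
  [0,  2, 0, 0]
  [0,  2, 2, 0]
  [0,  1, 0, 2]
A Jordan chain for λ = 2 of length 2:
v_1 = (-1, 0, 2, 1)ᵀ
v_2 = (0, 1, 0, 0)ᵀ

Let N = A − (2)·I. We want v_2 with N^2 v_2 = 0 but N^1 v_2 ≠ 0; then v_{j-1} := N · v_j for j = 2, …, 2.

Pick v_2 = (0, 1, 0, 0)ᵀ.
Then v_1 = N · v_2 = (-1, 0, 2, 1)ᵀ.

Sanity check: (A − (2)·I) v_1 = (0, 0, 0, 0)ᵀ = 0. ✓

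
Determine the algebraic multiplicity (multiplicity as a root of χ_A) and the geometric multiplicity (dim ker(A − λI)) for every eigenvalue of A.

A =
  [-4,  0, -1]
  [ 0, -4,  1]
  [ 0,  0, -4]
λ = -4: alg = 3, geom = 2

Step 1 — factor the characteristic polynomial to read off the algebraic multiplicities:
  χ_A(x) = (x + 4)^3

Step 2 — compute geometric multiplicities via the rank-nullity identity g(λ) = n − rank(A − λI):
  rank(A − (-4)·I) = 1, so dim ker(A − (-4)·I) = n − 1 = 2

Summary:
  λ = -4: algebraic multiplicity = 3, geometric multiplicity = 2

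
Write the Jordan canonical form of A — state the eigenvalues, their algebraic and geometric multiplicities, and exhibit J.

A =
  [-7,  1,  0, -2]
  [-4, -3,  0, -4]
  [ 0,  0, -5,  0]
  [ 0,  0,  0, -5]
J_2(-5) ⊕ J_1(-5) ⊕ J_1(-5)

The characteristic polynomial is
  det(x·I − A) = x^4 + 20*x^3 + 150*x^2 + 500*x + 625 = (x + 5)^4

Eigenvalues and multiplicities (the geometric multiplicity of λ is n − rank(A − λI), which equals the number of Jordan blocks for λ):
  λ = -5: algebraic multiplicity = 4, geometric multiplicity = 3

Determining the block sizes for each eigenvalue:
  λ = -5: 3 blocks summing to 4 forces exactly one block of size 2 and the rest size 1 → block sizes [2, 1, 1]

Assembling the blocks gives a Jordan form
J =
  [-5,  1,  0,  0]
  [ 0, -5,  0,  0]
  [ 0,  0, -5,  0]
  [ 0,  0,  0, -5]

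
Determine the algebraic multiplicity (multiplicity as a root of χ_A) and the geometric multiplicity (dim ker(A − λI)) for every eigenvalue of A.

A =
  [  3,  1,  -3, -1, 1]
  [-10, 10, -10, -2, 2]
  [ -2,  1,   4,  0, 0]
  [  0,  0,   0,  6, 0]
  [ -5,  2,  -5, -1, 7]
λ = 6: alg = 5, geom = 3

Step 1 — factor the characteristic polynomial to read off the algebraic multiplicities:
  χ_A(x) = (x - 6)^5

Step 2 — compute geometric multiplicities via the rank-nullity identity g(λ) = n − rank(A − λI):
  rank(A − (6)·I) = 2, so dim ker(A − (6)·I) = n − 2 = 3

Summary:
  λ = 6: algebraic multiplicity = 5, geometric multiplicity = 3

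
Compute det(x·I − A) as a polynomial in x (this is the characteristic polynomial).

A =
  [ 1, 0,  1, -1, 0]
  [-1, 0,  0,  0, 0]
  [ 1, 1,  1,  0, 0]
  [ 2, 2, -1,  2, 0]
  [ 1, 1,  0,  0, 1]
x^5 - 5*x^4 + 10*x^3 - 10*x^2 + 5*x - 1

Expanding det(x·I − A) (e.g. by cofactor expansion or by noting that A is similar to its Jordan form J, which has the same characteristic polynomial as A) gives
  χ_A(x) = x^5 - 5*x^4 + 10*x^3 - 10*x^2 + 5*x - 1
which factors as (x - 1)^5. The eigenvalues (with algebraic multiplicities) are λ = 1 with multiplicity 5.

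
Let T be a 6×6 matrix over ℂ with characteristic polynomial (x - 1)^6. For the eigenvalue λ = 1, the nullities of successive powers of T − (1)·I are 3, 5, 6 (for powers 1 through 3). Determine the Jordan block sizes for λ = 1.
Block sizes for λ = 1: [3, 2, 1]

From the dimensions of kernels of powers, the number of Jordan blocks of size at least j is d_j − d_{j−1} where d_j = dim ker(N^j) (with d_0 = 0). Computing the differences gives [3, 2, 1].
The number of blocks of size exactly k is (#blocks of size ≥ k) − (#blocks of size ≥ k + 1), so the partition is: 1 block(s) of size 1, 1 block(s) of size 2, 1 block(s) of size 3.
In nonincreasing order the block sizes are [3, 2, 1].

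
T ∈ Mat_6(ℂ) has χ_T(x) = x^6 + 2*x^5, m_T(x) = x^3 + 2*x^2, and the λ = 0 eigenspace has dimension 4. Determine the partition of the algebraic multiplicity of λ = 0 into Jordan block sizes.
Block sizes for λ = 0: [2, 1, 1, 1]

Step 1 — from the characteristic polynomial, algebraic multiplicity of λ = 0 is 5. From dim ker(T − (0)·I) = 4, there are exactly 4 Jordan blocks for λ = 0.
Step 2 — from the minimal polynomial, the factor (x − 0)^2 tells us the largest block for λ = 0 has size 2.
Step 3 — with total size 5, 4 blocks, and largest block 2, the block sizes (in nonincreasing order) are [2, 1, 1, 1].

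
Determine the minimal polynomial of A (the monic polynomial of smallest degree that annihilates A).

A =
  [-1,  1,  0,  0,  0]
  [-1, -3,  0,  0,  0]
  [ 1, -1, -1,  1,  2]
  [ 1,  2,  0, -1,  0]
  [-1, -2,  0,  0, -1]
x^4 + 6*x^3 + 13*x^2 + 12*x + 4

The characteristic polynomial is χ_A(x) = (x + 1)^3*(x + 2)^2, so the eigenvalues are known. The minimal polynomial is
  m_A(x) = Π_λ (x − λ)^{k_λ}
where k_λ is the size of the *largest* Jordan block for λ (equivalently, the smallest k with (A − λI)^k v = 0 for every generalised eigenvector v of λ).

  λ = -2: largest Jordan block has size 2, contributing (x + 2)^2
  λ = -1: largest Jordan block has size 2, contributing (x + 1)^2

So m_A(x) = (x + 1)^2*(x + 2)^2 = x^4 + 6*x^3 + 13*x^2 + 12*x + 4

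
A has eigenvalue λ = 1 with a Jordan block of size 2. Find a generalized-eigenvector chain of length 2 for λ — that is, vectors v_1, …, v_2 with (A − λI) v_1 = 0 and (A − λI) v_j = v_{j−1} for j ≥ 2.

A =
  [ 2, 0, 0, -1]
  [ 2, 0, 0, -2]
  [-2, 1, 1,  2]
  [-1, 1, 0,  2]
A Jordan chain for λ = 1 of length 2:
v_1 = (1, 0, 0, 1)ᵀ
v_2 = (1, 2, 0, 0)ᵀ

Let N = A − (1)·I. We want v_2 with N^2 v_2 = 0 but N^1 v_2 ≠ 0; then v_{j-1} := N · v_j for j = 2, …, 2.

Pick v_2 = (1, 2, 0, 0)ᵀ.
Then v_1 = N · v_2 = (1, 0, 0, 1)ᵀ.

Sanity check: (A − (1)·I) v_1 = (0, 0, 0, 0)ᵀ = 0. ✓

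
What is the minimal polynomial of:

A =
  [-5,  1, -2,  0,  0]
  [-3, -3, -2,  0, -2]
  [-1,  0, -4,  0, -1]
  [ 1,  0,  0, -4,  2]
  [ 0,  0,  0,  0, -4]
x^3 + 12*x^2 + 48*x + 64

The characteristic polynomial is χ_A(x) = (x + 4)^5, so the eigenvalues are known. The minimal polynomial is
  m_A(x) = Π_λ (x − λ)^{k_λ}
where k_λ is the size of the *largest* Jordan block for λ (equivalently, the smallest k with (A − λI)^k v = 0 for every generalised eigenvector v of λ).

  λ = -4: largest Jordan block has size 3, contributing (x + 4)^3

So m_A(x) = (x + 4)^3 = x^3 + 12*x^2 + 48*x + 64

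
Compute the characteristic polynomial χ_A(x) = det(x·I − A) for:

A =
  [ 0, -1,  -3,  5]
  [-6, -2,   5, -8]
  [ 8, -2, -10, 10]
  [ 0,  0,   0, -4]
x^4 + 16*x^3 + 96*x^2 + 256*x + 256

Expanding det(x·I − A) (e.g. by cofactor expansion or by noting that A is similar to its Jordan form J, which has the same characteristic polynomial as A) gives
  χ_A(x) = x^4 + 16*x^3 + 96*x^2 + 256*x + 256
which factors as (x + 4)^4. The eigenvalues (with algebraic multiplicities) are λ = -4 with multiplicity 4.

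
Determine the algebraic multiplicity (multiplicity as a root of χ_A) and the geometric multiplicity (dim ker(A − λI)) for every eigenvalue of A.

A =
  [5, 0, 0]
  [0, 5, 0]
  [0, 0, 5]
λ = 5: alg = 3, geom = 3

Step 1 — factor the characteristic polynomial to read off the algebraic multiplicities:
  χ_A(x) = (x - 5)^3

Step 2 — compute geometric multiplicities via the rank-nullity identity g(λ) = n − rank(A − λI):
  rank(A − (5)·I) = 0, so dim ker(A − (5)·I) = n − 0 = 3

Summary:
  λ = 5: algebraic multiplicity = 3, geometric multiplicity = 3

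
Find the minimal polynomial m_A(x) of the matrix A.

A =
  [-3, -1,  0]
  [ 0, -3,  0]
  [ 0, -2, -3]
x^2 + 6*x + 9

The characteristic polynomial is χ_A(x) = (x + 3)^3, so the eigenvalues are known. The minimal polynomial is
  m_A(x) = Π_λ (x − λ)^{k_λ}
where k_λ is the size of the *largest* Jordan block for λ (equivalently, the smallest k with (A − λI)^k v = 0 for every generalised eigenvector v of λ).

  λ = -3: largest Jordan block has size 2, contributing (x + 3)^2

So m_A(x) = (x + 3)^2 = x^2 + 6*x + 9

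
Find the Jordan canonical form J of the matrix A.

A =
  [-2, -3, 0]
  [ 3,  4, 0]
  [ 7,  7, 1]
J_2(1) ⊕ J_1(1)

The characteristic polynomial is
  det(x·I − A) = x^3 - 3*x^2 + 3*x - 1 = (x - 1)^3

Eigenvalues and multiplicities (the geometric multiplicity of λ is n − rank(A − λI), which equals the number of Jordan blocks for λ):
  λ = 1: algebraic multiplicity = 3, geometric multiplicity = 2

Determining the block sizes for each eigenvalue:
  λ = 1: 2 blocks summing to 3 forces exactly one block of size 2 and the rest size 1 → block sizes [2, 1]

Assembling the blocks gives a Jordan form
J =
  [1, 1, 0]
  [0, 1, 0]
  [0, 0, 1]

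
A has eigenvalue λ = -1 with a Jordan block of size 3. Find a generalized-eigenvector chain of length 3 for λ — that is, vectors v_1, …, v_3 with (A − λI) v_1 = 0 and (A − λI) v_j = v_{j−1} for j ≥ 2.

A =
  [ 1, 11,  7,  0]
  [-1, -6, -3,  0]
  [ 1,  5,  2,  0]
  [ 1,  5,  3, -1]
A Jordan chain for λ = -1 of length 3:
v_1 = (2, -1, 1, 1)ᵀ
v_2 = (11, -5, 5, 5)ᵀ
v_3 = (0, 1, 0, 0)ᵀ

Let N = A − (-1)·I. We want v_3 with N^3 v_3 = 0 but N^2 v_3 ≠ 0; then v_{j-1} := N · v_j for j = 3, …, 2.

Pick v_3 = (0, 1, 0, 0)ᵀ.
Then v_2 = N · v_3 = (11, -5, 5, 5)ᵀ.
Then v_1 = N · v_2 = (2, -1, 1, 1)ᵀ.

Sanity check: (A − (-1)·I) v_1 = (0, 0, 0, 0)ᵀ = 0. ✓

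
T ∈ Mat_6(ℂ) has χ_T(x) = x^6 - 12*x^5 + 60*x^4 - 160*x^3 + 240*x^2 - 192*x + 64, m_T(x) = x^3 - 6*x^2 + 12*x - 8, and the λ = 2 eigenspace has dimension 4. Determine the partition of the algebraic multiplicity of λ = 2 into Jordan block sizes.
Block sizes for λ = 2: [3, 1, 1, 1]

Step 1 — from the characteristic polynomial, algebraic multiplicity of λ = 2 is 6. From dim ker(T − (2)·I) = 4, there are exactly 4 Jordan blocks for λ = 2.
Step 2 — from the minimal polynomial, the factor (x − 2)^3 tells us the largest block for λ = 2 has size 3.
Step 3 — with total size 6, 4 blocks, and largest block 3, the block sizes (in nonincreasing order) are [3, 1, 1, 1].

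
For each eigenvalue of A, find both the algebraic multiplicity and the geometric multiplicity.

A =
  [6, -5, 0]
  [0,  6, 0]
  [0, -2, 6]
λ = 6: alg = 3, geom = 2

Step 1 — factor the characteristic polynomial to read off the algebraic multiplicities:
  χ_A(x) = (x - 6)^3

Step 2 — compute geometric multiplicities via the rank-nullity identity g(λ) = n − rank(A − λI):
  rank(A − (6)·I) = 1, so dim ker(A − (6)·I) = n − 1 = 2

Summary:
  λ = 6: algebraic multiplicity = 3, geometric multiplicity = 2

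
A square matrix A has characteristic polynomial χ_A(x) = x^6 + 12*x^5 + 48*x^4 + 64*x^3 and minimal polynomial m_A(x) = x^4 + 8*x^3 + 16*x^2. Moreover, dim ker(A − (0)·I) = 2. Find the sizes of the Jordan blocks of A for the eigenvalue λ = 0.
Block sizes for λ = 0: [2, 1]

Step 1 — from the characteristic polynomial, algebraic multiplicity of λ = 0 is 3. From dim ker(A − (0)·I) = 2, there are exactly 2 Jordan blocks for λ = 0.
Step 2 — from the minimal polynomial, the factor (x − 0)^2 tells us the largest block for λ = 0 has size 2.
Step 3 — with total size 3, 2 blocks, and largest block 2, the block sizes (in nonincreasing order) are [2, 1].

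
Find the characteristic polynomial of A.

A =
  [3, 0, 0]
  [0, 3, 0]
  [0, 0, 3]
x^3 - 9*x^2 + 27*x - 27

Expanding det(x·I − A) (e.g. by cofactor expansion or by noting that A is similar to its Jordan form J, which has the same characteristic polynomial as A) gives
  χ_A(x) = x^3 - 9*x^2 + 27*x - 27
which factors as (x - 3)^3. The eigenvalues (with algebraic multiplicities) are λ = 3 with multiplicity 3.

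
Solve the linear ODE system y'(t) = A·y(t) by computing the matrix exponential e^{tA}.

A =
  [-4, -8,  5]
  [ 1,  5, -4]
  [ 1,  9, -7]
e^{tA} =
  [t^2*exp(-2*t)/2 - 2*t*exp(-2*t) + exp(-2*t), 5*t^2*exp(-2*t)/2 - 8*t*exp(-2*t), -3*t^2*exp(-2*t)/2 + 5*t*exp(-2*t)]
  [t^2*exp(-2*t)/2 + t*exp(-2*t), 5*t^2*exp(-2*t)/2 + 7*t*exp(-2*t) + exp(-2*t), -3*t^2*exp(-2*t)/2 - 4*t*exp(-2*t)]
  [t^2*exp(-2*t) + t*exp(-2*t), 5*t^2*exp(-2*t) + 9*t*exp(-2*t), -3*t^2*exp(-2*t) - 5*t*exp(-2*t) + exp(-2*t)]

Strategy: write A = P · J · P⁻¹ where J is a Jordan canonical form, so e^{tA} = P · e^{tJ} · P⁻¹, and e^{tJ} can be computed block-by-block.

A has Jordan form
J =
  [-2,  1,  0]
  [ 0, -2,  1]
  [ 0,  0, -2]
(up to reordering of blocks).

Per-block formulas:
  For a 3×3 Jordan block J_3(-2): exp(t · J_3(-2)) = e^(-2t)·(I + t·N + (t^2/2)·N^2), where N is the 3×3 nilpotent shift.

After assembling e^{tJ} and conjugating by P, we get:

e^{tA} =
  [t^2*exp(-2*t)/2 - 2*t*exp(-2*t) + exp(-2*t), 5*t^2*exp(-2*t)/2 - 8*t*exp(-2*t), -3*t^2*exp(-2*t)/2 + 5*t*exp(-2*t)]
  [t^2*exp(-2*t)/2 + t*exp(-2*t), 5*t^2*exp(-2*t)/2 + 7*t*exp(-2*t) + exp(-2*t), -3*t^2*exp(-2*t)/2 - 4*t*exp(-2*t)]
  [t^2*exp(-2*t) + t*exp(-2*t), 5*t^2*exp(-2*t) + 9*t*exp(-2*t), -3*t^2*exp(-2*t) - 5*t*exp(-2*t) + exp(-2*t)]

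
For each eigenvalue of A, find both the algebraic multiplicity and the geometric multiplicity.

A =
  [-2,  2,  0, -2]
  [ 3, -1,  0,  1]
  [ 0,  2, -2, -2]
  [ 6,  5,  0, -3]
λ = -2: alg = 4, geom = 2

Step 1 — factor the characteristic polynomial to read off the algebraic multiplicities:
  χ_A(x) = (x + 2)^4

Step 2 — compute geometric multiplicities via the rank-nullity identity g(λ) = n − rank(A − λI):
  rank(A − (-2)·I) = 2, so dim ker(A − (-2)·I) = n − 2 = 2

Summary:
  λ = -2: algebraic multiplicity = 4, geometric multiplicity = 2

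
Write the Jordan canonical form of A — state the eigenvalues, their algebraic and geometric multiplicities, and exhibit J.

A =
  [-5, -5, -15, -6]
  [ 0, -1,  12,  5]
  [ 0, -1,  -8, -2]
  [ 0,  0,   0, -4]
J_1(-5) ⊕ J_1(-5) ⊕ J_2(-4)

The characteristic polynomial is
  det(x·I − A) = x^4 + 18*x^3 + 121*x^2 + 360*x + 400 = (x + 4)^2*(x + 5)^2

Eigenvalues and multiplicities (the geometric multiplicity of λ is n − rank(A − λI), which equals the number of Jordan blocks for λ):
  λ = -5: algebraic multiplicity = 2, geometric multiplicity = 2
  λ = -4: algebraic multiplicity = 2, geometric multiplicity = 1

Determining the block sizes for each eigenvalue:
  λ = -5: gm = am = 2, so every block has size 1 → block sizes [1, 1]
  λ = -4: one block (gm = 1), so the single block has size am = 2 → block sizes [2]

Assembling the blocks gives a Jordan form
J =
  [-5,  0,  0,  0]
  [ 0, -5,  0,  0]
  [ 0,  0, -4,  1]
  [ 0,  0,  0, -4]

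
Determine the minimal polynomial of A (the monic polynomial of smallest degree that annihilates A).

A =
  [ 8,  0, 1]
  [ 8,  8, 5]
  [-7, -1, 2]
x^3 - 18*x^2 + 108*x - 216

The characteristic polynomial is χ_A(x) = (x - 6)^3, so the eigenvalues are known. The minimal polynomial is
  m_A(x) = Π_λ (x − λ)^{k_λ}
where k_λ is the size of the *largest* Jordan block for λ (equivalently, the smallest k with (A − λI)^k v = 0 for every generalised eigenvector v of λ).

  λ = 6: largest Jordan block has size 3, contributing (x − 6)^3

So m_A(x) = (x - 6)^3 = x^3 - 18*x^2 + 108*x - 216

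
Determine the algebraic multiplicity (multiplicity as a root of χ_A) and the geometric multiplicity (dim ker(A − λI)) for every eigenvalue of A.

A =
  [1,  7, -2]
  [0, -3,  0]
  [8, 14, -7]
λ = -3: alg = 3, geom = 2

Step 1 — factor the characteristic polynomial to read off the algebraic multiplicities:
  χ_A(x) = (x + 3)^3

Step 2 — compute geometric multiplicities via the rank-nullity identity g(λ) = n − rank(A − λI):
  rank(A − (-3)·I) = 1, so dim ker(A − (-3)·I) = n − 1 = 2

Summary:
  λ = -3: algebraic multiplicity = 3, geometric multiplicity = 2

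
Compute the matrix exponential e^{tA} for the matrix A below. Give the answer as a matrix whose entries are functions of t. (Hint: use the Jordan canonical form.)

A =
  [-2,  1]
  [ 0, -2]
e^{tA} =
  [exp(-2*t), t*exp(-2*t)]
  [0, exp(-2*t)]

Strategy: write A = P · J · P⁻¹ where J is a Jordan canonical form, so e^{tA} = P · e^{tJ} · P⁻¹, and e^{tJ} can be computed block-by-block.

A has Jordan form
J =
  [-2,  1]
  [ 0, -2]
(up to reordering of blocks).

Per-block formulas:
  For a 2×2 Jordan block J_2(-2): exp(t · J_2(-2)) = e^(-2t)·(I + t·N), where N is the 2×2 nilpotent shift.

After assembling e^{tJ} and conjugating by P, we get:

e^{tA} =
  [exp(-2*t), t*exp(-2*t)]
  [0, exp(-2*t)]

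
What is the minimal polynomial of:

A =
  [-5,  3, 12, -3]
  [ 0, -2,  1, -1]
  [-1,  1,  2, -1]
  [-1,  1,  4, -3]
x^3 + 6*x^2 + 12*x + 8

The characteristic polynomial is χ_A(x) = (x + 2)^4, so the eigenvalues are known. The minimal polynomial is
  m_A(x) = Π_λ (x − λ)^{k_λ}
where k_λ is the size of the *largest* Jordan block for λ (equivalently, the smallest k with (A − λI)^k v = 0 for every generalised eigenvector v of λ).

  λ = -2: largest Jordan block has size 3, contributing (x + 2)^3

So m_A(x) = (x + 2)^3 = x^3 + 6*x^2 + 12*x + 8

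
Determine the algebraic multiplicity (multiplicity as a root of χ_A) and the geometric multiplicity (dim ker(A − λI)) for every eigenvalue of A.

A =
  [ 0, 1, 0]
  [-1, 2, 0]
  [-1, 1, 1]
λ = 1: alg = 3, geom = 2

Step 1 — factor the characteristic polynomial to read off the algebraic multiplicities:
  χ_A(x) = (x - 1)^3

Step 2 — compute geometric multiplicities via the rank-nullity identity g(λ) = n − rank(A − λI):
  rank(A − (1)·I) = 1, so dim ker(A − (1)·I) = n − 1 = 2

Summary:
  λ = 1: algebraic multiplicity = 3, geometric multiplicity = 2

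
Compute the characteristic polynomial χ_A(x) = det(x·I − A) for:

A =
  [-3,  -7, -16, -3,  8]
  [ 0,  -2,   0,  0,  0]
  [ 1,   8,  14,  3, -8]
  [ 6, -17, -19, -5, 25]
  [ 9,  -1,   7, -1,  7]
x^5 - 11*x^4 + 19*x^3 + 115*x^2 - 200*x - 500

Expanding det(x·I − A) (e.g. by cofactor expansion or by noting that A is similar to its Jordan form J, which has the same characteristic polynomial as A) gives
  χ_A(x) = x^5 - 11*x^4 + 19*x^3 + 115*x^2 - 200*x - 500
which factors as (x - 5)^3*(x + 2)^2. The eigenvalues (with algebraic multiplicities) are λ = -2 with multiplicity 2, λ = 5 with multiplicity 3.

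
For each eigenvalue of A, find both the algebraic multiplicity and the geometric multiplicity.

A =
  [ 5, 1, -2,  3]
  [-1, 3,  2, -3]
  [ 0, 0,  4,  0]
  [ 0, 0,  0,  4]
λ = 4: alg = 4, geom = 3

Step 1 — factor the characteristic polynomial to read off the algebraic multiplicities:
  χ_A(x) = (x - 4)^4

Step 2 — compute geometric multiplicities via the rank-nullity identity g(λ) = n − rank(A − λI):
  rank(A − (4)·I) = 1, so dim ker(A − (4)·I) = n − 1 = 3

Summary:
  λ = 4: algebraic multiplicity = 4, geometric multiplicity = 3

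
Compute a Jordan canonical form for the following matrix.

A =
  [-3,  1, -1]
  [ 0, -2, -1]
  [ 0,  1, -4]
J_2(-3) ⊕ J_1(-3)

The characteristic polynomial is
  det(x·I − A) = x^3 + 9*x^2 + 27*x + 27 = (x + 3)^3

Eigenvalues and multiplicities (the geometric multiplicity of λ is n − rank(A − λI), which equals the number of Jordan blocks for λ):
  λ = -3: algebraic multiplicity = 3, geometric multiplicity = 2

Determining the block sizes for each eigenvalue:
  λ = -3: 2 blocks summing to 3 forces exactly one block of size 2 and the rest size 1 → block sizes [2, 1]

Assembling the blocks gives a Jordan form
J =
  [-3,  1,  0]
  [ 0, -3,  0]
  [ 0,  0, -3]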